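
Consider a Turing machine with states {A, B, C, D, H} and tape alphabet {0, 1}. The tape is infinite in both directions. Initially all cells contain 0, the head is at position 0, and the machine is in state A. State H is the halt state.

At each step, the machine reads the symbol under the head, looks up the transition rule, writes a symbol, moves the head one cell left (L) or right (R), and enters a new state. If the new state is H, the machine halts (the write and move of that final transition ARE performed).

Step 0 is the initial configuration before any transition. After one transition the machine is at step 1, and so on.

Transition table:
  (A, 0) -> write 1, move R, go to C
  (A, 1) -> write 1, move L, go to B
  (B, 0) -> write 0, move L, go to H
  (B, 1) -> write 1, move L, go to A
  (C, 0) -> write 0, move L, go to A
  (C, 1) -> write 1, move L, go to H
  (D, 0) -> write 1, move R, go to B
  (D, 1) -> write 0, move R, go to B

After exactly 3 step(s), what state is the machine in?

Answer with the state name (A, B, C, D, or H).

Answer: B

Derivation:
Step 1: in state A at pos 0, read 0 -> (A,0)->write 1,move R,goto C. Now: state=C, head=1, tape[-1..2]=0100 (head:   ^)
Step 2: in state C at pos 1, read 0 -> (C,0)->write 0,move L,goto A. Now: state=A, head=0, tape[-1..2]=0100 (head:  ^)
Step 3: in state A at pos 0, read 1 -> (A,1)->write 1,move L,goto B. Now: state=B, head=-1, tape[-2..2]=00100 (head:  ^)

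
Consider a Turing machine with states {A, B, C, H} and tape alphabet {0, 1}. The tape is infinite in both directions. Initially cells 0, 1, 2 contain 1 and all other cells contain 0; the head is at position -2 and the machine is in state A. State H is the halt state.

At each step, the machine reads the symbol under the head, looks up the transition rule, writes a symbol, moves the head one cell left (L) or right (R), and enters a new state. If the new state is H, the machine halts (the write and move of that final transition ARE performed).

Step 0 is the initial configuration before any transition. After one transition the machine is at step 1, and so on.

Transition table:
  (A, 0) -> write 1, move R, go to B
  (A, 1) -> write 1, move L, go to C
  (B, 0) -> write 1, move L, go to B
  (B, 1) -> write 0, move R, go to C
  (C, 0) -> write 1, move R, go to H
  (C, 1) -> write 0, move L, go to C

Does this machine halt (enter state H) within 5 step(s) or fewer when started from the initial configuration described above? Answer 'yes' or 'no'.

Step 1: in state A at pos -2, read 0 -> (A,0)->write 1,move R,goto B. Now: state=B, head=-1, tape[-3..3]=0101110 (head:   ^)
Step 2: in state B at pos -1, read 0 -> (B,0)->write 1,move L,goto B. Now: state=B, head=-2, tape[-3..3]=0111110 (head:  ^)
Step 3: in state B at pos -2, read 1 -> (B,1)->write 0,move R,goto C. Now: state=C, head=-1, tape[-3..3]=0011110 (head:   ^)
Step 4: in state C at pos -1, read 1 -> (C,1)->write 0,move L,goto C. Now: state=C, head=-2, tape[-3..3]=0001110 (head:  ^)
Step 5: in state C at pos -2, read 0 -> (C,0)->write 1,move R,goto H. Now: state=H, head=-1, tape[-3..3]=0101110 (head:   ^)
State H reached at step 5; 5 <= 5 -> yes

Answer: yes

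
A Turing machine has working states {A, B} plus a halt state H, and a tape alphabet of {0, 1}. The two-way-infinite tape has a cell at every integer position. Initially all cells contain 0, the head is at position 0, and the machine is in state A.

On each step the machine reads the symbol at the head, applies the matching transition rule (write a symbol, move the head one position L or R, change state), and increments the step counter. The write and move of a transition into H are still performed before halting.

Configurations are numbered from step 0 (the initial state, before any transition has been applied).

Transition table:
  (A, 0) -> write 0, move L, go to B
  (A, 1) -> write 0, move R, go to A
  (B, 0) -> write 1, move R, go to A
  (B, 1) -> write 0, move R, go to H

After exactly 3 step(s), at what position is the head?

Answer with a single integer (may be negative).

Step 1: in state A at pos 0, read 0 -> (A,0)->write 0,move L,goto B. Now: state=B, head=-1, tape[-2..1]=0000 (head:  ^)
Step 2: in state B at pos -1, read 0 -> (B,0)->write 1,move R,goto A. Now: state=A, head=0, tape[-2..1]=0100 (head:   ^)
Step 3: in state A at pos 0, read 0 -> (A,0)->write 0,move L,goto B. Now: state=B, head=-1, tape[-2..1]=0100 (head:  ^)

Answer: -1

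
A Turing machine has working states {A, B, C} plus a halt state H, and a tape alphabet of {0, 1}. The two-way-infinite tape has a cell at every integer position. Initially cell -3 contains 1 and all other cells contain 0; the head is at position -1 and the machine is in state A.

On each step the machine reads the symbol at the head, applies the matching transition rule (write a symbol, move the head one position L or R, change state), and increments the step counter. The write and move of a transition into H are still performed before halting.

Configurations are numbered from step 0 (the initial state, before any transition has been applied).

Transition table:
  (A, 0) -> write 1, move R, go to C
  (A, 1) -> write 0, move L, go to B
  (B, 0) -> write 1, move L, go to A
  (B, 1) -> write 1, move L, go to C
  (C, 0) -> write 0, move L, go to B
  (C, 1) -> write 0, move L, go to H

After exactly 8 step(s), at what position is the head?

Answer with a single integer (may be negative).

Answer: -5

Derivation:
Step 1: in state A at pos -1, read 0 -> (A,0)->write 1,move R,goto C. Now: state=C, head=0, tape[-4..1]=010100 (head:     ^)
Step 2: in state C at pos 0, read 0 -> (C,0)->write 0,move L,goto B. Now: state=B, head=-1, tape[-4..1]=010100 (head:    ^)
Step 3: in state B at pos -1, read 1 -> (B,1)->write 1,move L,goto C. Now: state=C, head=-2, tape[-4..1]=010100 (head:   ^)
Step 4: in state C at pos -2, read 0 -> (C,0)->write 0,move L,goto B. Now: state=B, head=-3, tape[-4..1]=010100 (head:  ^)
Step 5: in state B at pos -3, read 1 -> (B,1)->write 1,move L,goto C. Now: state=C, head=-4, tape[-5..1]=0010100 (head:  ^)
Step 6: in state C at pos -4, read 0 -> (C,0)->write 0,move L,goto B. Now: state=B, head=-5, tape[-6..1]=00010100 (head:  ^)
Step 7: in state B at pos -5, read 0 -> (B,0)->write 1,move L,goto A. Now: state=A, head=-6, tape[-7..1]=001010100 (head:  ^)
Step 8: in state A at pos -6, read 0 -> (A,0)->write 1,move R,goto C. Now: state=C, head=-5, tape[-7..1]=011010100 (head:   ^)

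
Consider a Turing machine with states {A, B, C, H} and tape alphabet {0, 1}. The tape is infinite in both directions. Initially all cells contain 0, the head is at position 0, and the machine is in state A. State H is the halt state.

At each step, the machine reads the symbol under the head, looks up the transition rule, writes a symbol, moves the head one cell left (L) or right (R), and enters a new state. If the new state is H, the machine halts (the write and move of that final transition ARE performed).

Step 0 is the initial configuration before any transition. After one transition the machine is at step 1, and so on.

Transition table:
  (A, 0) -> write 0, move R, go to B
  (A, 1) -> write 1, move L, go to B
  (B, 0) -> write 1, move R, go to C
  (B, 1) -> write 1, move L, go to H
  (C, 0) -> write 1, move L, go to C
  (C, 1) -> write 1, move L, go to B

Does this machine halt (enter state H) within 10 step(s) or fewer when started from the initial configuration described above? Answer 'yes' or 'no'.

Step 1: in state A at pos 0, read 0 -> (A,0)->write 0,move R,goto B. Now: state=B, head=1, tape[-1..2]=0000 (head:   ^)
Step 2: in state B at pos 1, read 0 -> (B,0)->write 1,move R,goto C. Now: state=C, head=2, tape[-1..3]=00100 (head:    ^)
Step 3: in state C at pos 2, read 0 -> (C,0)->write 1,move L,goto C. Now: state=C, head=1, tape[-1..3]=00110 (head:   ^)
Step 4: in state C at pos 1, read 1 -> (C,1)->write 1,move L,goto B. Now: state=B, head=0, tape[-1..3]=00110 (head:  ^)
Step 5: in state B at pos 0, read 0 -> (B,0)->write 1,move R,goto C. Now: state=C, head=1, tape[-1..3]=01110 (head:   ^)
Step 6: in state C at pos 1, read 1 -> (C,1)->write 1,move L,goto B. Now: state=B, head=0, tape[-1..3]=01110 (head:  ^)
Step 7: in state B at pos 0, read 1 -> (B,1)->write 1,move L,goto H. Now: state=H, head=-1, tape[-2..3]=001110 (head:  ^)
State H reached at step 7; 7 <= 10 -> yes

Answer: yes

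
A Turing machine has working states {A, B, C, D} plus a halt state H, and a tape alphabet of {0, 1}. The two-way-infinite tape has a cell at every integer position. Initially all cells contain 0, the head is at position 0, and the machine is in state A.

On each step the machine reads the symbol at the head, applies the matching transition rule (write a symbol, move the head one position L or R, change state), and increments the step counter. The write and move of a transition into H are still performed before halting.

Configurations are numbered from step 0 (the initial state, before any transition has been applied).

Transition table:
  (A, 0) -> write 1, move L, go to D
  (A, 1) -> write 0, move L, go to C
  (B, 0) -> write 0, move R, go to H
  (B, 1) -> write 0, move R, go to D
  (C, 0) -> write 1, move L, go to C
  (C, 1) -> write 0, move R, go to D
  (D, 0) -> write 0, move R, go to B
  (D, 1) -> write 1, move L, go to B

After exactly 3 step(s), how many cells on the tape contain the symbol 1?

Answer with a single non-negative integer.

Answer: 0

Derivation:
Step 1: in state A at pos 0, read 0 -> (A,0)->write 1,move L,goto D. Now: state=D, head=-1, tape[-2..1]=0010 (head:  ^)
Step 2: in state D at pos -1, read 0 -> (D,0)->write 0,move R,goto B. Now: state=B, head=0, tape[-2..1]=0010 (head:   ^)
Step 3: in state B at pos 0, read 1 -> (B,1)->write 0,move R,goto D. Now: state=D, head=1, tape[-2..2]=00000 (head:    ^)
No cell contains 1 after step 3 -> 0 cell(s)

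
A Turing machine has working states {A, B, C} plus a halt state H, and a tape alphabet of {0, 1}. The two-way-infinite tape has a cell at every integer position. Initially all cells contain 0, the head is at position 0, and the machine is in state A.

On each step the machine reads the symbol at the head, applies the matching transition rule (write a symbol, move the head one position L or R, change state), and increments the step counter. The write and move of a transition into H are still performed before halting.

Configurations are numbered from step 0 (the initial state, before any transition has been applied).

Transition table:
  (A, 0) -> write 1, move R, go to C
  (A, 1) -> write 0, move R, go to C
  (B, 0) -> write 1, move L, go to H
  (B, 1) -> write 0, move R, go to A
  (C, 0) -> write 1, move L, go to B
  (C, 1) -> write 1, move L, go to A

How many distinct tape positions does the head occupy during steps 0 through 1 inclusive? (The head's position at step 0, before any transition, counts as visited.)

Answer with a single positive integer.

Step 1: in state A at pos 0, read 0 -> (A,0)->write 1,move R,goto C. Now: state=C, head=1, tape[-1..2]=0100 (head:   ^)
Head positions at steps 0..1: starting at 0, distinct positions visited = {0, 1} -> 2 position(s)

Answer: 2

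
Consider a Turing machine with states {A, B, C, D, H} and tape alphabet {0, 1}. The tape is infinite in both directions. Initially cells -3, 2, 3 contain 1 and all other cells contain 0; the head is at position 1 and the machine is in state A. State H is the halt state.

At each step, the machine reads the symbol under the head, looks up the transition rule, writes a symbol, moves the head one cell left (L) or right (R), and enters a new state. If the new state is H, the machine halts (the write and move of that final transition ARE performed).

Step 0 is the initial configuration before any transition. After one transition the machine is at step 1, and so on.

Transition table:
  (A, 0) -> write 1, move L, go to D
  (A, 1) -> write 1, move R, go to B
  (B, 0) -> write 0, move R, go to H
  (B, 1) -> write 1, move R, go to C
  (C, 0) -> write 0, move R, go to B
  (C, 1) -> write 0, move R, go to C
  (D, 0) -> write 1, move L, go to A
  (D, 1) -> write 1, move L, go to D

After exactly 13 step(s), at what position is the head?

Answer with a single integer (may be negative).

Step 1: in state A at pos 1, read 0 -> (A,0)->write 1,move L,goto D. Now: state=D, head=0, tape[-4..4]=010001110 (head:     ^)
Step 2: in state D at pos 0, read 0 -> (D,0)->write 1,move L,goto A. Now: state=A, head=-1, tape[-4..4]=010011110 (head:    ^)
Step 3: in state A at pos -1, read 0 -> (A,0)->write 1,move L,goto D. Now: state=D, head=-2, tape[-4..4]=010111110 (head:   ^)
Step 4: in state D at pos -2, read 0 -> (D,0)->write 1,move L,goto A. Now: state=A, head=-3, tape[-4..4]=011111110 (head:  ^)
Step 5: in state A at pos -3, read 1 -> (A,1)->write 1,move R,goto B. Now: state=B, head=-2, tape[-4..4]=011111110 (head:   ^)
Step 6: in state B at pos -2, read 1 -> (B,1)->write 1,move R,goto C. Now: state=C, head=-1, tape[-4..4]=011111110 (head:    ^)
Step 7: in state C at pos -1, read 1 -> (C,1)->write 0,move R,goto C. Now: state=C, head=0, tape[-4..4]=011011110 (head:     ^)
Step 8: in state C at pos 0, read 1 -> (C,1)->write 0,move R,goto C. Now: state=C, head=1, tape[-4..4]=011001110 (head:      ^)
Step 9: in state C at pos 1, read 1 -> (C,1)->write 0,move R,goto C. Now: state=C, head=2, tape[-4..4]=011000110 (head:       ^)
Step 10: in state C at pos 2, read 1 -> (C,1)->write 0,move R,goto C. Now: state=C, head=3, tape[-4..4]=011000010 (head:        ^)
Step 11: in state C at pos 3, read 1 -> (C,1)->write 0,move R,goto C. Now: state=C, head=4, tape[-4..5]=0110000000 (head:         ^)
Step 12: in state C at pos 4, read 0 -> (C,0)->write 0,move R,goto B. Now: state=B, head=5, tape[-4..6]=01100000000 (head:          ^)
Step 13: in state B at pos 5, read 0 -> (B,0)->write 0,move R,goto H. Now: state=H, head=6, tape[-4..7]=011000000000 (head:           ^)

Answer: 6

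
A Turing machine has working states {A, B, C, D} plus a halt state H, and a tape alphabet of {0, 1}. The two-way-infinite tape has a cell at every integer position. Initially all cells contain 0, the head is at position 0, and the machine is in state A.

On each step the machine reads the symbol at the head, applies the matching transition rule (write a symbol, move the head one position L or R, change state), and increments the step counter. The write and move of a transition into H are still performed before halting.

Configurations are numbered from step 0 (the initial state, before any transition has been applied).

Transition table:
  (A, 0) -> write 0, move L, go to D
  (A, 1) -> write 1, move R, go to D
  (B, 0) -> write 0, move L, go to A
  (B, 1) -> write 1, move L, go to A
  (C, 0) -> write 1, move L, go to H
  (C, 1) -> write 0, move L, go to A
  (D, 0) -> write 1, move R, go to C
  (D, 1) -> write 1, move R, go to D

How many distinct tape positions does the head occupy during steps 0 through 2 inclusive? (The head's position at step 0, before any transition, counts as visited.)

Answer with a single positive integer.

Answer: 2

Derivation:
Step 1: in state A at pos 0, read 0 -> (A,0)->write 0,move L,goto D. Now: state=D, head=-1, tape[-2..1]=0000 (head:  ^)
Step 2: in state D at pos -1, read 0 -> (D,0)->write 1,move R,goto C. Now: state=C, head=0, tape[-2..1]=0100 (head:   ^)
Head positions at steps 0..2: starting at 0, distinct positions visited = {-1, 0} -> 2 position(s)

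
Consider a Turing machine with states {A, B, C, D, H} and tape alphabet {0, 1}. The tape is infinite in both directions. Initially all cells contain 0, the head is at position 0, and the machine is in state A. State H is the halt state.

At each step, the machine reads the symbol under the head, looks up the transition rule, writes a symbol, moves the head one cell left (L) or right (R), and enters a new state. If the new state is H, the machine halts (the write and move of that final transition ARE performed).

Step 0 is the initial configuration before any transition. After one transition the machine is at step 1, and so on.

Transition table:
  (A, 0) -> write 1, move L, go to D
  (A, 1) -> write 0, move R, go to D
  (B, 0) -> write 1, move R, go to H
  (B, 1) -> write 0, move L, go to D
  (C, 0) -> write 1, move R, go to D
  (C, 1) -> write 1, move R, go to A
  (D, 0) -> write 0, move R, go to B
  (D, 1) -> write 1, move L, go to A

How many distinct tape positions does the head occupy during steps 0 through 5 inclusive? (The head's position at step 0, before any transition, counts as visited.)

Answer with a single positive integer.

Answer: 3

Derivation:
Step 1: in state A at pos 0, read 0 -> (A,0)->write 1,move L,goto D. Now: state=D, head=-1, tape[-2..1]=0010 (head:  ^)
Step 2: in state D at pos -1, read 0 -> (D,0)->write 0,move R,goto B. Now: state=B, head=0, tape[-2..1]=0010 (head:   ^)
Step 3: in state B at pos 0, read 1 -> (B,1)->write 0,move L,goto D. Now: state=D, head=-1, tape[-2..1]=0000 (head:  ^)
Step 4: in state D at pos -1, read 0 -> (D,0)->write 0,move R,goto B. Now: state=B, head=0, tape[-2..1]=0000 (head:   ^)
Step 5: in state B at pos 0, read 0 -> (B,0)->write 1,move R,goto H. Now: state=H, head=1, tape[-2..2]=00100 (head:    ^)
Head positions at steps 0..5: starting at 0, distinct positions visited = {-1, 0, 1} -> 3 position(s)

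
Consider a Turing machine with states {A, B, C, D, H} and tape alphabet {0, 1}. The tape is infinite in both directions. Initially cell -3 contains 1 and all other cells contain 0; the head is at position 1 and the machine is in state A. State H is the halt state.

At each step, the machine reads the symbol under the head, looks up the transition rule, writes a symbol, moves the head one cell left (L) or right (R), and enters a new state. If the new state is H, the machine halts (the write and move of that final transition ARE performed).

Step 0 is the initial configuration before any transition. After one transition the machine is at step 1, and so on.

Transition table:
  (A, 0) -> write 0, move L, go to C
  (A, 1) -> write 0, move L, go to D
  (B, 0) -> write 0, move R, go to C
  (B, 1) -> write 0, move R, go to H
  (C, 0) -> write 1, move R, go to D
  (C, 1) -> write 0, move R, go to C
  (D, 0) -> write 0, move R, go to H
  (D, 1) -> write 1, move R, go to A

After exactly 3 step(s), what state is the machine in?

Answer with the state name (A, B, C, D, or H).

Step 1: in state A at pos 1, read 0 -> (A,0)->write 0,move L,goto C. Now: state=C, head=0, tape[-4..2]=0100000 (head:     ^)
Step 2: in state C at pos 0, read 0 -> (C,0)->write 1,move R,goto D. Now: state=D, head=1, tape[-4..2]=0100100 (head:      ^)
Step 3: in state D at pos 1, read 0 -> (D,0)->write 0,move R,goto H. Now: state=H, head=2, tape[-4..3]=01001000 (head:       ^)

Answer: H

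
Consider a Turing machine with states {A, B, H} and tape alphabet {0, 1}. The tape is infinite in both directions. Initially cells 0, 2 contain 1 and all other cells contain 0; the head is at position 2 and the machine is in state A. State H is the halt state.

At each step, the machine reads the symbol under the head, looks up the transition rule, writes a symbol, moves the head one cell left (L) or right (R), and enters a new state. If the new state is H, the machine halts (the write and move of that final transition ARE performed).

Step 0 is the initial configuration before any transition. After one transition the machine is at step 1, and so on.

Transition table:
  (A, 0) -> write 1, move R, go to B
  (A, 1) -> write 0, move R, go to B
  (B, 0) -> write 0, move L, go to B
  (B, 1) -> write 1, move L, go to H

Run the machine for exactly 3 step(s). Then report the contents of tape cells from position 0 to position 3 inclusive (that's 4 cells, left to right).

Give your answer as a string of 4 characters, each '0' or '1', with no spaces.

Answer: 1000

Derivation:
Step 1: in state A at pos 2, read 1 -> (A,1)->write 0,move R,goto B. Now: state=B, head=3, tape[-1..4]=010000 (head:     ^)
Step 2: in state B at pos 3, read 0 -> (B,0)->write 0,move L,goto B. Now: state=B, head=2, tape[-1..4]=010000 (head:    ^)
Step 3: in state B at pos 2, read 0 -> (B,0)->write 0,move L,goto B. Now: state=B, head=1, tape[-1..4]=010000 (head:   ^)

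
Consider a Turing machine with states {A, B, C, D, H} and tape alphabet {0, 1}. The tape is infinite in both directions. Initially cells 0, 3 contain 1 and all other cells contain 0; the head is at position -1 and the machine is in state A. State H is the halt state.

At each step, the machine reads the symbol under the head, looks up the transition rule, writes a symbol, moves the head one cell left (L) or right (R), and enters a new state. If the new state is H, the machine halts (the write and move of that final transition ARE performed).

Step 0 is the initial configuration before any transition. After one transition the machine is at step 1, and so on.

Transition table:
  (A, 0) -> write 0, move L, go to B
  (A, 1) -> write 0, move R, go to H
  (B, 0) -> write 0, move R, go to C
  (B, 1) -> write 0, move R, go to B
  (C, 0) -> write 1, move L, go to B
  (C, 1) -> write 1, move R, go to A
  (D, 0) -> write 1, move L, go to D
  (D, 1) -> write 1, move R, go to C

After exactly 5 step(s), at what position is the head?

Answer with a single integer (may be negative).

Answer: 0

Derivation:
Step 1: in state A at pos -1, read 0 -> (A,0)->write 0,move L,goto B. Now: state=B, head=-2, tape[-3..4]=00010010 (head:  ^)
Step 2: in state B at pos -2, read 0 -> (B,0)->write 0,move R,goto C. Now: state=C, head=-1, tape[-3..4]=00010010 (head:   ^)
Step 3: in state C at pos -1, read 0 -> (C,0)->write 1,move L,goto B. Now: state=B, head=-2, tape[-3..4]=00110010 (head:  ^)
Step 4: in state B at pos -2, read 0 -> (B,0)->write 0,move R,goto C. Now: state=C, head=-1, tape[-3..4]=00110010 (head:   ^)
Step 5: in state C at pos -1, read 1 -> (C,1)->write 1,move R,goto A. Now: state=A, head=0, tape[-3..4]=00110010 (head:    ^)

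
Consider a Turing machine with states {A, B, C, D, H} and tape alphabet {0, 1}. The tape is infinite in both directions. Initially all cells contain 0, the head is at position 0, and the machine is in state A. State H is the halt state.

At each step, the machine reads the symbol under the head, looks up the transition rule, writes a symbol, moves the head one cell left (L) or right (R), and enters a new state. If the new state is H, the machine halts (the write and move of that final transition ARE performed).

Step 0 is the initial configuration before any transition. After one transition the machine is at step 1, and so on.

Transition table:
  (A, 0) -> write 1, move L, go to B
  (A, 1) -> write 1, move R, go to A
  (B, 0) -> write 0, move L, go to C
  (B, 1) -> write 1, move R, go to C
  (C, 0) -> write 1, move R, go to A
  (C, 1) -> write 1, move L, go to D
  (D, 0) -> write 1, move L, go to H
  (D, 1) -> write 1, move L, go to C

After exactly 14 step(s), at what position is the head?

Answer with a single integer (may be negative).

Answer: 0

Derivation:
Step 1: in state A at pos 0, read 0 -> (A,0)->write 1,move L,goto B. Now: state=B, head=-1, tape[-2..1]=0010 (head:  ^)
Step 2: in state B at pos -1, read 0 -> (B,0)->write 0,move L,goto C. Now: state=C, head=-2, tape[-3..1]=00010 (head:  ^)
Step 3: in state C at pos -2, read 0 -> (C,0)->write 1,move R,goto A. Now: state=A, head=-1, tape[-3..1]=01010 (head:   ^)
Step 4: in state A at pos -1, read 0 -> (A,0)->write 1,move L,goto B. Now: state=B, head=-2, tape[-3..1]=01110 (head:  ^)
Step 5: in state B at pos -2, read 1 -> (B,1)->write 1,move R,goto C. Now: state=C, head=-1, tape[-3..1]=01110 (head:   ^)
Step 6: in state C at pos -1, read 1 -> (C,1)->write 1,move L,goto D. Now: state=D, head=-2, tape[-3..1]=01110 (head:  ^)
Step 7: in state D at pos -2, read 1 -> (D,1)->write 1,move L,goto C. Now: state=C, head=-3, tape[-4..1]=001110 (head:  ^)
Step 8: in state C at pos -3, read 0 -> (C,0)->write 1,move R,goto A. Now: state=A, head=-2, tape[-4..1]=011110 (head:   ^)
Step 9: in state A at pos -2, read 1 -> (A,1)->write 1,move R,goto A. Now: state=A, head=-1, tape[-4..1]=011110 (head:    ^)
Step 10: in state A at pos -1, read 1 -> (A,1)->write 1,move R,goto A. Now: state=A, head=0, tape[-4..1]=011110 (head:     ^)
Step 11: in state A at pos 0, read 1 -> (A,1)->write 1,move R,goto A. Now: state=A, head=1, tape[-4..2]=0111100 (head:      ^)
Step 12: in state A at pos 1, read 0 -> (A,0)->write 1,move L,goto B. Now: state=B, head=0, tape[-4..2]=0111110 (head:     ^)
Step 13: in state B at pos 0, read 1 -> (B,1)->write 1,move R,goto C. Now: state=C, head=1, tape[-4..2]=0111110 (head:      ^)
Step 14: in state C at pos 1, read 1 -> (C,1)->write 1,move L,goto D. Now: state=D, head=0, tape[-4..2]=0111110 (head:     ^)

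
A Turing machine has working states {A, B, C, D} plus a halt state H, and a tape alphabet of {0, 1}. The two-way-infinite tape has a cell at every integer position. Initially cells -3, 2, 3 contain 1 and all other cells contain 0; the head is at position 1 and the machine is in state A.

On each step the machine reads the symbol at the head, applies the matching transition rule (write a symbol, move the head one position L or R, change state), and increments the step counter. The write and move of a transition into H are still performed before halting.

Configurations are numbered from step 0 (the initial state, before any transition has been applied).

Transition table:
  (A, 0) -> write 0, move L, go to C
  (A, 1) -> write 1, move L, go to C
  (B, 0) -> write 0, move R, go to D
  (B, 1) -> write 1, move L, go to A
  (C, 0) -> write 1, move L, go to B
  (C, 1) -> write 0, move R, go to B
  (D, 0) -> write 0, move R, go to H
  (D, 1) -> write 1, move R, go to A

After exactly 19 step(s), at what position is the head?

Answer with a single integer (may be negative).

Answer: 4

Derivation:
Step 1: in state A at pos 1, read 0 -> (A,0)->write 0,move L,goto C. Now: state=C, head=0, tape[-4..4]=010000110 (head:     ^)
Step 2: in state C at pos 0, read 0 -> (C,0)->write 1,move L,goto B. Now: state=B, head=-1, tape[-4..4]=010010110 (head:    ^)
Step 3: in state B at pos -1, read 0 -> (B,0)->write 0,move R,goto D. Now: state=D, head=0, tape[-4..4]=010010110 (head:     ^)
Step 4: in state D at pos 0, read 1 -> (D,1)->write 1,move R,goto A. Now: state=A, head=1, tape[-4..4]=010010110 (head:      ^)
Step 5: in state A at pos 1, read 0 -> (A,0)->write 0,move L,goto C. Now: state=C, head=0, tape[-4..4]=010010110 (head:     ^)
Step 6: in state C at pos 0, read 1 -> (C,1)->write 0,move R,goto B. Now: state=B, head=1, tape[-4..4]=010000110 (head:      ^)
Step 7: in state B at pos 1, read 0 -> (B,0)->write 0,move R,goto D. Now: state=D, head=2, tape[-4..4]=010000110 (head:       ^)
Step 8: in state D at pos 2, read 1 -> (D,1)->write 1,move R,goto A. Now: state=A, head=3, tape[-4..4]=010000110 (head:        ^)
Step 9: in state A at pos 3, read 1 -> (A,1)->write 1,move L,goto C. Now: state=C, head=2, tape[-4..4]=010000110 (head:       ^)
Step 10: in state C at pos 2, read 1 -> (C,1)->write 0,move R,goto B. Now: state=B, head=3, tape[-4..4]=010000010 (head:        ^)
Step 11: in state B at pos 3, read 1 -> (B,1)->write 1,move L,goto A. Now: state=A, head=2, tape[-4..4]=010000010 (head:       ^)
Step 12: in state A at pos 2, read 0 -> (A,0)->write 0,move L,goto C. Now: state=C, head=1, tape[-4..4]=010000010 (head:      ^)
Step 13: in state C at pos 1, read 0 -> (C,0)->write 1,move L,goto B. Now: state=B, head=0, tape[-4..4]=010001010 (head:     ^)
Step 14: in state B at pos 0, read 0 -> (B,0)->write 0,move R,goto D. Now: state=D, head=1, tape[-4..4]=010001010 (head:      ^)
Step 15: in state D at pos 1, read 1 -> (D,1)->write 1,move R,goto A. Now: state=A, head=2, tape[-4..4]=010001010 (head:       ^)
Step 16: in state A at pos 2, read 0 -> (A,0)->write 0,move L,goto C. Now: state=C, head=1, tape[-4..4]=010001010 (head:      ^)
Step 17: in state C at pos 1, read 1 -> (C,1)->write 0,move R,goto B. Now: state=B, head=2, tape[-4..4]=010000010 (head:       ^)
Step 18: in state B at pos 2, read 0 -> (B,0)->write 0,move R,goto D. Now: state=D, head=3, tape[-4..4]=010000010 (head:        ^)
Step 19: in state D at pos 3, read 1 -> (D,1)->write 1,move R,goto A. Now: state=A, head=4, tape[-4..5]=0100000100 (head:         ^)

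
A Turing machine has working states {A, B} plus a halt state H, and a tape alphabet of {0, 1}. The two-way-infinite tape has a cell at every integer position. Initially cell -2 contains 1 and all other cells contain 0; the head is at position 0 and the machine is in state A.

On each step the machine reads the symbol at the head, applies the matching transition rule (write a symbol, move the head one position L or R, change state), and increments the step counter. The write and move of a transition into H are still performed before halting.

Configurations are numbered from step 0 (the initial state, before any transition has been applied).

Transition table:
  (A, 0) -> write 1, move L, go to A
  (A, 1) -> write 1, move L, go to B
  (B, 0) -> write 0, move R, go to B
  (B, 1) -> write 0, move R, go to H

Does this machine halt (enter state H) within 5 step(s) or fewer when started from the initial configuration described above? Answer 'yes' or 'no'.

Step 1: in state A at pos 0, read 0 -> (A,0)->write 1,move L,goto A. Now: state=A, head=-1, tape[-3..1]=01010 (head:   ^)
Step 2: in state A at pos -1, read 0 -> (A,0)->write 1,move L,goto A. Now: state=A, head=-2, tape[-3..1]=01110 (head:  ^)
Step 3: in state A at pos -2, read 1 -> (A,1)->write 1,move L,goto B. Now: state=B, head=-3, tape[-4..1]=001110 (head:  ^)
Step 4: in state B at pos -3, read 0 -> (B,0)->write 0,move R,goto B. Now: state=B, head=-2, tape[-4..1]=001110 (head:   ^)
Step 5: in state B at pos -2, read 1 -> (B,1)->write 0,move R,goto H. Now: state=H, head=-1, tape[-4..1]=000110 (head:    ^)
State H reached at step 5; 5 <= 5 -> yes

Answer: yes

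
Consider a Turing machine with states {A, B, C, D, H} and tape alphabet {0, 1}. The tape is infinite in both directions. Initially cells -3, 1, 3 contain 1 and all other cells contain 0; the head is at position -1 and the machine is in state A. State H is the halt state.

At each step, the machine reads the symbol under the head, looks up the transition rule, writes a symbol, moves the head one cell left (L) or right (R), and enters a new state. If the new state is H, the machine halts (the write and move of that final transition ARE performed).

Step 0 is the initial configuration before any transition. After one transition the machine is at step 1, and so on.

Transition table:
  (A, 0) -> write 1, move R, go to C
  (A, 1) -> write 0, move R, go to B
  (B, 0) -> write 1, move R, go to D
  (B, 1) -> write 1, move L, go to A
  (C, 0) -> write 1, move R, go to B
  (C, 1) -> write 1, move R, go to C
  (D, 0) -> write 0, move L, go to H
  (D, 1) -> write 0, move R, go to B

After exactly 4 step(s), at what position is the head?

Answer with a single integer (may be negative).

Step 1: in state A at pos -1, read 0 -> (A,0)->write 1,move R,goto C. Now: state=C, head=0, tape[-4..4]=010101010 (head:     ^)
Step 2: in state C at pos 0, read 0 -> (C,0)->write 1,move R,goto B. Now: state=B, head=1, tape[-4..4]=010111010 (head:      ^)
Step 3: in state B at pos 1, read 1 -> (B,1)->write 1,move L,goto A. Now: state=A, head=0, tape[-4..4]=010111010 (head:     ^)
Step 4: in state A at pos 0, read 1 -> (A,1)->write 0,move R,goto B. Now: state=B, head=1, tape[-4..4]=010101010 (head:      ^)

Answer: 1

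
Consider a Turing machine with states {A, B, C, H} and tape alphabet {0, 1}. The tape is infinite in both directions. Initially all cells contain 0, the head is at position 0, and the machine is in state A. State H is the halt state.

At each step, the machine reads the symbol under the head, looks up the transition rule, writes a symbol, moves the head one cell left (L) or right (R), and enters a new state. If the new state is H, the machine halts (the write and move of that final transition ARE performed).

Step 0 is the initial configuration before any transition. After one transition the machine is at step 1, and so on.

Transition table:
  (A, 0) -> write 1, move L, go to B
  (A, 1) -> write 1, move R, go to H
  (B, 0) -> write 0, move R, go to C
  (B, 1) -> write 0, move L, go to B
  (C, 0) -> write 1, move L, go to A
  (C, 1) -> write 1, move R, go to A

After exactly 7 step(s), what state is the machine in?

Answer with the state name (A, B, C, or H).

Answer: A

Derivation:
Step 1: in state A at pos 0, read 0 -> (A,0)->write 1,move L,goto B. Now: state=B, head=-1, tape[-2..1]=0010 (head:  ^)
Step 2: in state B at pos -1, read 0 -> (B,0)->write 0,move R,goto C. Now: state=C, head=0, tape[-2..1]=0010 (head:   ^)
Step 3: in state C at pos 0, read 1 -> (C,1)->write 1,move R,goto A. Now: state=A, head=1, tape[-2..2]=00100 (head:    ^)
Step 4: in state A at pos 1, read 0 -> (A,0)->write 1,move L,goto B. Now: state=B, head=0, tape[-2..2]=00110 (head:   ^)
Step 5: in state B at pos 0, read 1 -> (B,1)->write 0,move L,goto B. Now: state=B, head=-1, tape[-2..2]=00010 (head:  ^)
Step 6: in state B at pos -1, read 0 -> (B,0)->write 0,move R,goto C. Now: state=C, head=0, tape[-2..2]=00010 (head:   ^)
Step 7: in state C at pos 0, read 0 -> (C,0)->write 1,move L,goto A. Now: state=A, head=-1, tape[-2..2]=00110 (head:  ^)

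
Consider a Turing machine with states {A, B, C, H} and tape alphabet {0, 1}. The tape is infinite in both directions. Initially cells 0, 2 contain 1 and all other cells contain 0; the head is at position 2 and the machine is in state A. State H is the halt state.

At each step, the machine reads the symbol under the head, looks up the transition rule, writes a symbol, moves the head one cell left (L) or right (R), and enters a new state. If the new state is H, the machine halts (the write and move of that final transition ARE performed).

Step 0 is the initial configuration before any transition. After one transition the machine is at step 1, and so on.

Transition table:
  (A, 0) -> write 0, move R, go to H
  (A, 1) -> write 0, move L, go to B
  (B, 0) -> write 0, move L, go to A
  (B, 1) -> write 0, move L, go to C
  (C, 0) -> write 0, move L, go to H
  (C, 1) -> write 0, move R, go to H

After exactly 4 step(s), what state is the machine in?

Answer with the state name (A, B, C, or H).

Step 1: in state A at pos 2, read 1 -> (A,1)->write 0,move L,goto B. Now: state=B, head=1, tape[-1..3]=01000 (head:   ^)
Step 2: in state B at pos 1, read 0 -> (B,0)->write 0,move L,goto A. Now: state=A, head=0, tape[-1..3]=01000 (head:  ^)
Step 3: in state A at pos 0, read 1 -> (A,1)->write 0,move L,goto B. Now: state=B, head=-1, tape[-2..3]=000000 (head:  ^)
Step 4: in state B at pos -1, read 0 -> (B,0)->write 0,move L,goto A. Now: state=A, head=-2, tape[-3..3]=0000000 (head:  ^)

Answer: A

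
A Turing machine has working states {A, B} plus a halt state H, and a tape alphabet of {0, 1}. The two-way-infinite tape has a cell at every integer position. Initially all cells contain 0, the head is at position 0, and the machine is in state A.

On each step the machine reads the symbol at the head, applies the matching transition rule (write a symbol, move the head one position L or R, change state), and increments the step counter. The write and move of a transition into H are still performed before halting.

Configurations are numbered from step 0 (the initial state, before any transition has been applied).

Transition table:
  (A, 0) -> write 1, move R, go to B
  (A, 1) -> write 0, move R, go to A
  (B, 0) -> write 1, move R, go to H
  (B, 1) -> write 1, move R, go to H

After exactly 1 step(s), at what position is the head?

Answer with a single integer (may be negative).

Answer: 1

Derivation:
Step 1: in state A at pos 0, read 0 -> (A,0)->write 1,move R,goto B. Now: state=B, head=1, tape[-1..2]=0100 (head:   ^)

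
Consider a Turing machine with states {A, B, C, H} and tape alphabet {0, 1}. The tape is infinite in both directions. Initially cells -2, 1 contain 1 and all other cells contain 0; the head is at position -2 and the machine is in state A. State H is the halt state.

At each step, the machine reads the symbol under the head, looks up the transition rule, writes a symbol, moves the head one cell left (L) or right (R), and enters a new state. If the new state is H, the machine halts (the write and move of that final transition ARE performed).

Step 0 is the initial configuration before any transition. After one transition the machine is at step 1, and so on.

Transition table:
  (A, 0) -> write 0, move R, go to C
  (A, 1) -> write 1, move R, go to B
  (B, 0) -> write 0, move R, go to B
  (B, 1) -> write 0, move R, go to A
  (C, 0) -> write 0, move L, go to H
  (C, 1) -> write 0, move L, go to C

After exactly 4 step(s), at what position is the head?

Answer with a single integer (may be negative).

Step 1: in state A at pos -2, read 1 -> (A,1)->write 1,move R,goto B. Now: state=B, head=-1, tape[-3..2]=010010 (head:   ^)
Step 2: in state B at pos -1, read 0 -> (B,0)->write 0,move R,goto B. Now: state=B, head=0, tape[-3..2]=010010 (head:    ^)
Step 3: in state B at pos 0, read 0 -> (B,0)->write 0,move R,goto B. Now: state=B, head=1, tape[-3..2]=010010 (head:     ^)
Step 4: in state B at pos 1, read 1 -> (B,1)->write 0,move R,goto A. Now: state=A, head=2, tape[-3..3]=0100000 (head:      ^)

Answer: 2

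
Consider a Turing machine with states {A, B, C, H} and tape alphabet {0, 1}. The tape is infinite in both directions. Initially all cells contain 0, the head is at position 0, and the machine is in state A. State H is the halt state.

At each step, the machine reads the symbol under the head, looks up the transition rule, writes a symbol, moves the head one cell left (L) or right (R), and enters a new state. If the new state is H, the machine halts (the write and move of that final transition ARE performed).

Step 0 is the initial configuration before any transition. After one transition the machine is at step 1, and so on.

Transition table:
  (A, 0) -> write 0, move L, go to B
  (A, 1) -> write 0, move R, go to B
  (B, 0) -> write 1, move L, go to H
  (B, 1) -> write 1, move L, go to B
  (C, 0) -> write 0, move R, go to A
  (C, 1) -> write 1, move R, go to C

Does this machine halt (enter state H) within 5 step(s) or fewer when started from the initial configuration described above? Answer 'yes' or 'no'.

Answer: yes

Derivation:
Step 1: in state A at pos 0, read 0 -> (A,0)->write 0,move L,goto B. Now: state=B, head=-1, tape[-2..1]=0000 (head:  ^)
Step 2: in state B at pos -1, read 0 -> (B,0)->write 1,move L,goto H. Now: state=H, head=-2, tape[-3..1]=00100 (head:  ^)
State H reached at step 2; 2 <= 5 -> yes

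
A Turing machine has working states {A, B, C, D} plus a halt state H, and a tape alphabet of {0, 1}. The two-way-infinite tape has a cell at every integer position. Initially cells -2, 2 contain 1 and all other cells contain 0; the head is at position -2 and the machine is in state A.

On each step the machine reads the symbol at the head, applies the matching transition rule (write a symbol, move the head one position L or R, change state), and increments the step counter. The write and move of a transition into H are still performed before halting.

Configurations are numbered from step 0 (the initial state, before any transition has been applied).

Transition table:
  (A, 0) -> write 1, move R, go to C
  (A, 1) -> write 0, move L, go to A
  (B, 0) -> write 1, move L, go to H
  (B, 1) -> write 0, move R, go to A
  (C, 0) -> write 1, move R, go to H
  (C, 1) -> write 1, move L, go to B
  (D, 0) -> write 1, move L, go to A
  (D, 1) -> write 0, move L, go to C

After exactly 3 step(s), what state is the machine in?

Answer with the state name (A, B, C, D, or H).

Answer: H

Derivation:
Step 1: in state A at pos -2, read 1 -> (A,1)->write 0,move L,goto A. Now: state=A, head=-3, tape[-4..3]=00000010 (head:  ^)
Step 2: in state A at pos -3, read 0 -> (A,0)->write 1,move R,goto C. Now: state=C, head=-2, tape[-4..3]=01000010 (head:   ^)
Step 3: in state C at pos -2, read 0 -> (C,0)->write 1,move R,goto H. Now: state=H, head=-1, tape[-4..3]=01100010 (head:    ^)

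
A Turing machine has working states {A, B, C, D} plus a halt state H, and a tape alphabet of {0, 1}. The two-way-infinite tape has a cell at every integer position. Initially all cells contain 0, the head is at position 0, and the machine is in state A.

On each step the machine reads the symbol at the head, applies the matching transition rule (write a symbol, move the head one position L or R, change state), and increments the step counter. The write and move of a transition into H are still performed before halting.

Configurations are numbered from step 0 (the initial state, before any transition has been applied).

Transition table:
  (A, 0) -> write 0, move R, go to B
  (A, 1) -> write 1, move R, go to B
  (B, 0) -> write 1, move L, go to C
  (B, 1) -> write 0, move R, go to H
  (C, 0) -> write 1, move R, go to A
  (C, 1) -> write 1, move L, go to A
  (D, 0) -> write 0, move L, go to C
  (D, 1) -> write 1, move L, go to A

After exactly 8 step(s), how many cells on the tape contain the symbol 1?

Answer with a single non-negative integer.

Answer: 2

Derivation:
Step 1: in state A at pos 0, read 0 -> (A,0)->write 0,move R,goto B. Now: state=B, head=1, tape[-1..2]=0000 (head:   ^)
Step 2: in state B at pos 1, read 0 -> (B,0)->write 1,move L,goto C. Now: state=C, head=0, tape[-1..2]=0010 (head:  ^)
Step 3: in state C at pos 0, read 0 -> (C,0)->write 1,move R,goto A. Now: state=A, head=1, tape[-1..2]=0110 (head:   ^)
Step 4: in state A at pos 1, read 1 -> (A,1)->write 1,move R,goto B. Now: state=B, head=2, tape[-1..3]=01100 (head:    ^)
Step 5: in state B at pos 2, read 0 -> (B,0)->write 1,move L,goto C. Now: state=C, head=1, tape[-1..3]=01110 (head:   ^)
Step 6: in state C at pos 1, read 1 -> (C,1)->write 1,move L,goto A. Now: state=A, head=0, tape[-1..3]=01110 (head:  ^)
Step 7: in state A at pos 0, read 1 -> (A,1)->write 1,move R,goto B. Now: state=B, head=1, tape[-1..3]=01110 (head:   ^)
Step 8: in state B at pos 1, read 1 -> (B,1)->write 0,move R,goto H. Now: state=H, head=2, tape[-1..3]=01010 (head:    ^)
Cells containing 1 after step 8: {0, 2} -> 2 cell(s)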